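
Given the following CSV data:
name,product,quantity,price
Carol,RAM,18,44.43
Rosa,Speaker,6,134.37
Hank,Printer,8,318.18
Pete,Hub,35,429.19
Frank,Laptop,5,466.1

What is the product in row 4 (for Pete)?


Row 4: Pete
Column 'product' = Hub

ANSWER: Hub


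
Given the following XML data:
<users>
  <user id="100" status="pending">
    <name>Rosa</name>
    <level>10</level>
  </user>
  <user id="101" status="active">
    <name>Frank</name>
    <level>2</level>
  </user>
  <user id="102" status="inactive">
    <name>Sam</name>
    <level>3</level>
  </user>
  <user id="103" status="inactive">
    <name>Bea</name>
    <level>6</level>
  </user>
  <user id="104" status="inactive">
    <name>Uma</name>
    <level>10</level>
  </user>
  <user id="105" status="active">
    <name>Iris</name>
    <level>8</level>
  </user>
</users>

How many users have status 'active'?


Counting users with status='active':
  Frank (id=101) -> MATCH
  Iris (id=105) -> MATCH
Count: 2

ANSWER: 2


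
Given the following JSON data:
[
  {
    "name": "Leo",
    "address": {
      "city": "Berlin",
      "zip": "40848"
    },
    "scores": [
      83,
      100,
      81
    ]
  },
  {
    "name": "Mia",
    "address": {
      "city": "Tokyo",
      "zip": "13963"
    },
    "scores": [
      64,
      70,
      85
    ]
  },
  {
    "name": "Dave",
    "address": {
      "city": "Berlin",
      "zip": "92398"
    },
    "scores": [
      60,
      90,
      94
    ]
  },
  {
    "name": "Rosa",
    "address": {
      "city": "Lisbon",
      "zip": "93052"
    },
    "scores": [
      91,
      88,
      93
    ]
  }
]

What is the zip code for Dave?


Path: records[2].address.zip
Value: 92398

ANSWER: 92398


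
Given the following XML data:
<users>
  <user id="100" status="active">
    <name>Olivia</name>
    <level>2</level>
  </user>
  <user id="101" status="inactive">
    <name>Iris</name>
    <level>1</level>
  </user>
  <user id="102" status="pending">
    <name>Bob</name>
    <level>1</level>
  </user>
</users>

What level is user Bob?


Finding user: Bob
<level>1</level>

ANSWER: 1


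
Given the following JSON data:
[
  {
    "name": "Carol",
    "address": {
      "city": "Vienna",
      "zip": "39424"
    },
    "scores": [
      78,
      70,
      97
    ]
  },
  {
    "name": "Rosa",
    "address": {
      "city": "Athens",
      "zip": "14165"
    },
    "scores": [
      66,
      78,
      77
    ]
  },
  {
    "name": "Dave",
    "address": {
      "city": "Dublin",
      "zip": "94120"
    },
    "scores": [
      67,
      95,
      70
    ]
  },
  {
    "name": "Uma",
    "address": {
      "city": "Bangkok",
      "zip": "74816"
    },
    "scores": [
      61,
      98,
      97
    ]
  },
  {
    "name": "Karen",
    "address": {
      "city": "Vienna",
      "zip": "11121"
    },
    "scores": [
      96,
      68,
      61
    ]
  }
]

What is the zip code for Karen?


Path: records[4].address.zip
Value: 11121

ANSWER: 11121


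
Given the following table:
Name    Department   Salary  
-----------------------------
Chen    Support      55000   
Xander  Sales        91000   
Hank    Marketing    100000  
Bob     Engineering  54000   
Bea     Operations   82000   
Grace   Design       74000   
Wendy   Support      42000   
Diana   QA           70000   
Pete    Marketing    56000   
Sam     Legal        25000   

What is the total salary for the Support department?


Support department members:
  Chen: 55000
  Wendy: 42000
Total = 55000 + 42000 = 97000

ANSWER: 97000


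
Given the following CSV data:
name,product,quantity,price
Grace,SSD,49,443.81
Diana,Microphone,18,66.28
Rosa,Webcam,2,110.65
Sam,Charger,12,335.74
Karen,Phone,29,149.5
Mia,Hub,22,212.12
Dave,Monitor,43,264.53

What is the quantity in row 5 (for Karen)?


Row 5: Karen
Column 'quantity' = 29

ANSWER: 29


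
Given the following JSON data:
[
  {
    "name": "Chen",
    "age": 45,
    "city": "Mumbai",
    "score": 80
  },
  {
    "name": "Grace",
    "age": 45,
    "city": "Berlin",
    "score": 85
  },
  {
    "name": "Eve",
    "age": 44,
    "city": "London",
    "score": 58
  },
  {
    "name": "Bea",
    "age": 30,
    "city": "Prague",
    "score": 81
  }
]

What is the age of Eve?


Looking up record where name = Eve
Record index: 2
Field 'age' = 44

ANSWER: 44


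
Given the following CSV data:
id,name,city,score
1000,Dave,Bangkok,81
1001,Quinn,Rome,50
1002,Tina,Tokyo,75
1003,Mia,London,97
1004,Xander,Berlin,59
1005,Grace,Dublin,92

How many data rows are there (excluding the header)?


Counting rows (excluding header):
Header: id,name,city,score
Data rows: 6

ANSWER: 6


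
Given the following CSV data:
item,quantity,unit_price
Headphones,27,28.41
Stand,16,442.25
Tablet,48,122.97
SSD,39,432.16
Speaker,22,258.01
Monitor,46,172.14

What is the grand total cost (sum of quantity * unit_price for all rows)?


Computing row totals:
  Headphones: 27 * 28.41 = 767.07
  Stand: 16 * 442.25 = 7076.0
  Tablet: 48 * 122.97 = 5902.56
  SSD: 39 * 432.16 = 16854.24
  Speaker: 22 * 258.01 = 5676.22
  Monitor: 46 * 172.14 = 7918.44
Grand total = 767.07 + 7076.0 + 5902.56 + 16854.24 + 5676.22 + 7918.44 = 44194.53

ANSWER: 44194.53


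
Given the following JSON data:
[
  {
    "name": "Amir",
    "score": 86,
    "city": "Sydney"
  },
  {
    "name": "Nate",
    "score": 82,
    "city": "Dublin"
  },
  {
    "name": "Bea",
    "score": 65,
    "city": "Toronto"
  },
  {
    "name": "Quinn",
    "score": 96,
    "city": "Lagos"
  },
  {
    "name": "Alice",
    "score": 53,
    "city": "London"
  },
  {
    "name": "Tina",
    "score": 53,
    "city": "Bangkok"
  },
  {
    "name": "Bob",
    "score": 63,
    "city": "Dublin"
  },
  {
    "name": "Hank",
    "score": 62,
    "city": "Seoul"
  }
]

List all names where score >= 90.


Filtering records where score >= 90:
  Amir (score=86) -> no
  Nate (score=82) -> no
  Bea (score=65) -> no
  Quinn (score=96) -> YES
  Alice (score=53) -> no
  Tina (score=53) -> no
  Bob (score=63) -> no
  Hank (score=62) -> no


ANSWER: Quinn


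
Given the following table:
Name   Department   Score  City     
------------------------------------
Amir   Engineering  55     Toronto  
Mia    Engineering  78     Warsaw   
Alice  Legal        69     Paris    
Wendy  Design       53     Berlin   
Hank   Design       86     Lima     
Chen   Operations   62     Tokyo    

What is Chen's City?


Row 6: Chen
City = Tokyo

ANSWER: Tokyo


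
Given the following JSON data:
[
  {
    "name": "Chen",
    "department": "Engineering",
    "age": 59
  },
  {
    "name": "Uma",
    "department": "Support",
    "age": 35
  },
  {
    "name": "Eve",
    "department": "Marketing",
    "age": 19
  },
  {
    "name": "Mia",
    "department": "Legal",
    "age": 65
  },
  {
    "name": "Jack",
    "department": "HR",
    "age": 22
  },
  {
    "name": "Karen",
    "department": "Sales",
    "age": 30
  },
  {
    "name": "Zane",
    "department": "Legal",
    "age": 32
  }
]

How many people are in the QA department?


Scanning records for department = QA
  No matches found
Count: 0

ANSWER: 0


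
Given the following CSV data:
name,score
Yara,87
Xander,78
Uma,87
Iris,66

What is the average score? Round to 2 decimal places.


Scores: 87, 78, 87, 66
Sum = 318
Count = 4
Average = 318 / 4 = 79.50

ANSWER: 79.50


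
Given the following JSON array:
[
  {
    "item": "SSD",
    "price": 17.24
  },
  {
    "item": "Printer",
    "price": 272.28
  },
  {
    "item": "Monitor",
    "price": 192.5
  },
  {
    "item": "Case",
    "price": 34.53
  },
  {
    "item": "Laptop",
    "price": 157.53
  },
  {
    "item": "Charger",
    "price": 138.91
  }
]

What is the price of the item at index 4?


Array index 4 -> Laptop
price = 157.53

ANSWER: 157.53


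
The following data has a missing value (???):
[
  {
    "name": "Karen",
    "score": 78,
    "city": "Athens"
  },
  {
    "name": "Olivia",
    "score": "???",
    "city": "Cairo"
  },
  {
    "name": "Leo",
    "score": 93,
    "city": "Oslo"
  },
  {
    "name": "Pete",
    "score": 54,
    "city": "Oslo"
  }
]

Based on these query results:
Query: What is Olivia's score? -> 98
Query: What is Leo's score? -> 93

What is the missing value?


The missing value is Olivia's score
From query: Olivia's score = 98

ANSWER: 98


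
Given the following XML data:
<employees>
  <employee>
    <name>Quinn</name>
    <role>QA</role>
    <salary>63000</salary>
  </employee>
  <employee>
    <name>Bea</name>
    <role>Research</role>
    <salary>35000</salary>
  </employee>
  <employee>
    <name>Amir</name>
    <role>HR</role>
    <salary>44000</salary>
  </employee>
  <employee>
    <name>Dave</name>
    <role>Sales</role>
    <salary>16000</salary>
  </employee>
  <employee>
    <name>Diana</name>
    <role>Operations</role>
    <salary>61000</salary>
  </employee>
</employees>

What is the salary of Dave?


Searching for <employee> with <name>Dave</name>
Found at position 4
<salary>16000</salary>

ANSWER: 16000


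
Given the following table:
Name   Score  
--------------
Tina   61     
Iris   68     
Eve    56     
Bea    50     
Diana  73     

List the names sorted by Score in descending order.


Sorting by Score (descending):
  Diana: 73
  Iris: 68
  Tina: 61
  Eve: 56
  Bea: 50


ANSWER: Diana, Iris, Tina, Eve, Bea


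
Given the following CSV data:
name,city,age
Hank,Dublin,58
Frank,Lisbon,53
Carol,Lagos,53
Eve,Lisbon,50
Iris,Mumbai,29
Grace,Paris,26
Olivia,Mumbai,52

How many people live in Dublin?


Scanning city column for 'Dublin':
  Row 1: Hank -> MATCH
Total matches: 1

ANSWER: 1


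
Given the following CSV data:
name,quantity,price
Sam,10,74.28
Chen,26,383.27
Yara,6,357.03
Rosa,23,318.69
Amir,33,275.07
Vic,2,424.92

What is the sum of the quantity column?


Values in 'quantity' column:
  Row 1: 10
  Row 2: 26
  Row 3: 6
  Row 4: 23
  Row 5: 33
  Row 6: 2
Sum = 10 + 26 + 6 + 23 + 33 + 2 = 100

ANSWER: 100


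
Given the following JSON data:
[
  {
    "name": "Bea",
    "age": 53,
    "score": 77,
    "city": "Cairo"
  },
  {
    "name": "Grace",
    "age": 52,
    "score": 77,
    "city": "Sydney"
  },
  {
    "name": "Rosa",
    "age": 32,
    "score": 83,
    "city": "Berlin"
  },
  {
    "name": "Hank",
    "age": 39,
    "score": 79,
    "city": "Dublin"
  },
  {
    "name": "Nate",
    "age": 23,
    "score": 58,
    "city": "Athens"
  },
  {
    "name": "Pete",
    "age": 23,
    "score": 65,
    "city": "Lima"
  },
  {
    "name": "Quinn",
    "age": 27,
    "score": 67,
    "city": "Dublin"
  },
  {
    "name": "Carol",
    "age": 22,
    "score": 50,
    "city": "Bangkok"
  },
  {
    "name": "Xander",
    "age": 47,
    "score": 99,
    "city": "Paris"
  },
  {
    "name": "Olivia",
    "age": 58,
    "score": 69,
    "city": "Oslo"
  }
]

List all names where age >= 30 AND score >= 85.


Checking both conditions:
  Bea (age=53, score=77) -> no
  Grace (age=52, score=77) -> no
  Rosa (age=32, score=83) -> no
  Hank (age=39, score=79) -> no
  Nate (age=23, score=58) -> no
  Pete (age=23, score=65) -> no
  Quinn (age=27, score=67) -> no
  Carol (age=22, score=50) -> no
  Xander (age=47, score=99) -> YES
  Olivia (age=58, score=69) -> no


ANSWER: Xander


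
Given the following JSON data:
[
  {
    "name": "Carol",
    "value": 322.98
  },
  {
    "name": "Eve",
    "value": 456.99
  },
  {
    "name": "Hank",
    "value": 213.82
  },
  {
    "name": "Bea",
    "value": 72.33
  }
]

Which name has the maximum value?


Comparing values:
  Carol: 322.98
  Eve: 456.99
  Hank: 213.82
  Bea: 72.33
Maximum: Eve (456.99)

ANSWER: Eve


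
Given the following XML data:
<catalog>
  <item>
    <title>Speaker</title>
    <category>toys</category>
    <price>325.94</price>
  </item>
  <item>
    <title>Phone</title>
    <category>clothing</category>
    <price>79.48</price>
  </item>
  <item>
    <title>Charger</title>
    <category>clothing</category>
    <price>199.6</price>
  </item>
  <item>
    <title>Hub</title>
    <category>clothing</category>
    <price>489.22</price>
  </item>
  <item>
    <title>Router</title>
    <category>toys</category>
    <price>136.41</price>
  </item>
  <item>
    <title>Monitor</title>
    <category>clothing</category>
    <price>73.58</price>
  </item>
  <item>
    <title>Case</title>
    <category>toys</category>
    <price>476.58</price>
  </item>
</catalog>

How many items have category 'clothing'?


Scanning <item> elements for <category>clothing</category>:
  Item 2: Phone -> MATCH
  Item 3: Charger -> MATCH
  Item 4: Hub -> MATCH
  Item 6: Monitor -> MATCH
Count: 4

ANSWER: 4


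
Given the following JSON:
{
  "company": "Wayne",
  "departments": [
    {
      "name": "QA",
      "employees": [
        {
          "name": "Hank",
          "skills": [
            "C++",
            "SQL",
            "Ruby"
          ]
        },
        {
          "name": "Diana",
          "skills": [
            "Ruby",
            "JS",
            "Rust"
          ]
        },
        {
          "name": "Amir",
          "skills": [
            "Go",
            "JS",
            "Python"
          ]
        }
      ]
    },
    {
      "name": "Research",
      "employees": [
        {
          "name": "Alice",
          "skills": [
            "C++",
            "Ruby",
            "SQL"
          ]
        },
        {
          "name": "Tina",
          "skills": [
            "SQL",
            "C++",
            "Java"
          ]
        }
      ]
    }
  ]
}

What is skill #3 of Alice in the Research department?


Path: departments[1].employees[0].skills[2]
Value: SQL

ANSWER: SQL


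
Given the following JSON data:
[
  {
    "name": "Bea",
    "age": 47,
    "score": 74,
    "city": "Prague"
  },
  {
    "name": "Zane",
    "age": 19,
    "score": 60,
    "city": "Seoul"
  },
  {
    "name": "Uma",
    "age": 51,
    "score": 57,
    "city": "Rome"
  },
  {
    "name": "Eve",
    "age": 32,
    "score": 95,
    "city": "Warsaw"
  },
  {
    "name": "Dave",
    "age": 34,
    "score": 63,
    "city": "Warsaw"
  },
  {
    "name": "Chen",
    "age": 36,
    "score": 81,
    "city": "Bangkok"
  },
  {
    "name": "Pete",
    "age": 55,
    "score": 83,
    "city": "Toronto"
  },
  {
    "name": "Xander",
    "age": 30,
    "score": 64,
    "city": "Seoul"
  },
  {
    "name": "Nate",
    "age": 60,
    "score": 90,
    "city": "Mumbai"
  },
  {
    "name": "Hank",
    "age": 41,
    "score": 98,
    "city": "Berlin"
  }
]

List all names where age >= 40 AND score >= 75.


Checking both conditions:
  Bea (age=47, score=74) -> no
  Zane (age=19, score=60) -> no
  Uma (age=51, score=57) -> no
  Eve (age=32, score=95) -> no
  Dave (age=34, score=63) -> no
  Chen (age=36, score=81) -> no
  Pete (age=55, score=83) -> YES
  Xander (age=30, score=64) -> no
  Nate (age=60, score=90) -> YES
  Hank (age=41, score=98) -> YES


ANSWER: Pete, Nate, Hank


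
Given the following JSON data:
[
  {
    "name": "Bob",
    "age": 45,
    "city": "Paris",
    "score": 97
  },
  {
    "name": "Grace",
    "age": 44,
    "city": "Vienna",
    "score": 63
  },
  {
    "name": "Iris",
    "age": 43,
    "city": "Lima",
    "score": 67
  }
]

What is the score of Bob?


Looking up record where name = Bob
Record index: 0
Field 'score' = 97

ANSWER: 97


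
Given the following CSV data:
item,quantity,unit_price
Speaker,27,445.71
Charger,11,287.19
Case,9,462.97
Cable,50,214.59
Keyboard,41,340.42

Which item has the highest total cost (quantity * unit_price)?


Computing row totals:
  Speaker: 12034.17
  Charger: 3159.09
  Case: 4166.73
  Cable: 10729.5
  Keyboard: 13957.22
Maximum: Keyboard (13957.22)

ANSWER: Keyboard


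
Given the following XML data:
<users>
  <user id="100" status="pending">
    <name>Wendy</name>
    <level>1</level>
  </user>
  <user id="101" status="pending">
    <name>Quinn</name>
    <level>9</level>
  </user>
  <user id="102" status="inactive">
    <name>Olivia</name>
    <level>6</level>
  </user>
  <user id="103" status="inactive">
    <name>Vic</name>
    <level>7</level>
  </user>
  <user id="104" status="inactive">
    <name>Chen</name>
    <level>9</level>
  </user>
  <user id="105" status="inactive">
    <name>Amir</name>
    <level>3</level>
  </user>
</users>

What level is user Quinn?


Finding user: Quinn
<level>9</level>

ANSWER: 9


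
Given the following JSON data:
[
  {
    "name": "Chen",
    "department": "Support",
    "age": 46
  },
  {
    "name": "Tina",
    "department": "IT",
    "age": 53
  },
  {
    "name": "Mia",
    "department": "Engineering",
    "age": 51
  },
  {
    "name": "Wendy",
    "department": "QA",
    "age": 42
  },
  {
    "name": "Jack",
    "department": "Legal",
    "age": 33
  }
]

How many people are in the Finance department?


Scanning records for department = Finance
  No matches found
Count: 0

ANSWER: 0


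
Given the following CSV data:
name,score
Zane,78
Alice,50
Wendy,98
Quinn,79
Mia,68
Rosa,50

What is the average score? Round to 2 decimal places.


Scores: 78, 50, 98, 79, 68, 50
Sum = 423
Count = 6
Average = 423 / 6 = 70.50

ANSWER: 70.50


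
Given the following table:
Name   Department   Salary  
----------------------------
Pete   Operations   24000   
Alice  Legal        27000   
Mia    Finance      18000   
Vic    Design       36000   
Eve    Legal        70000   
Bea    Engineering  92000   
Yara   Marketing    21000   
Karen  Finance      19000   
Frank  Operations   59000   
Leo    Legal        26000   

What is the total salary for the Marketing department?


Marketing department members:
  Yara: 21000
Total = 21000 = 21000

ANSWER: 21000


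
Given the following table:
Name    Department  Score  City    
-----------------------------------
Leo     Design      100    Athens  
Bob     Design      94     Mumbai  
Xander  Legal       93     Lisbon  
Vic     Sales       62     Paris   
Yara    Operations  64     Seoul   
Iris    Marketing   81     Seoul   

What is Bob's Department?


Row 2: Bob
Department = Design

ANSWER: Design


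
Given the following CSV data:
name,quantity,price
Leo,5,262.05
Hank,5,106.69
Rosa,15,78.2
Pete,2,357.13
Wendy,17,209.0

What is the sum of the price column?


Values in 'price' column:
  Row 1: 262.05
  Row 2: 106.69
  Row 3: 78.2
  Row 4: 357.13
  Row 5: 209.0
Sum = 262.05 + 106.69 + 78.2 + 357.13 + 209.0 = 1013.07

ANSWER: 1013.07


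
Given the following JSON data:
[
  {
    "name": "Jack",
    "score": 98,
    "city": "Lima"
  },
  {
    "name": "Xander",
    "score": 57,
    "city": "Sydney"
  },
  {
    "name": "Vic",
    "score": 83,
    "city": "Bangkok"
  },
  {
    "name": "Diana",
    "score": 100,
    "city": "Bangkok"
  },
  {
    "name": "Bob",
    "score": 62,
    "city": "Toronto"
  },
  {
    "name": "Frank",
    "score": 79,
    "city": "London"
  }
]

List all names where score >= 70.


Filtering records where score >= 70:
  Jack (score=98) -> YES
  Xander (score=57) -> no
  Vic (score=83) -> YES
  Diana (score=100) -> YES
  Bob (score=62) -> no
  Frank (score=79) -> YES


ANSWER: Jack, Vic, Diana, Frank


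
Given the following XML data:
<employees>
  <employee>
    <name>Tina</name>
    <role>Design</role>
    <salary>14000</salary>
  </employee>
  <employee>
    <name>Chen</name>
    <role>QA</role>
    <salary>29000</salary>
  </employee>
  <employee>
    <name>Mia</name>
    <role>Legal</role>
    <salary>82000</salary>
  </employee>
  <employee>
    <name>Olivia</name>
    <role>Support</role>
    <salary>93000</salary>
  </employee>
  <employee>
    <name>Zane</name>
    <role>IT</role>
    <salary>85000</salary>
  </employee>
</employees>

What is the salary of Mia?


Searching for <employee> with <name>Mia</name>
Found at position 3
<salary>82000</salary>

ANSWER: 82000


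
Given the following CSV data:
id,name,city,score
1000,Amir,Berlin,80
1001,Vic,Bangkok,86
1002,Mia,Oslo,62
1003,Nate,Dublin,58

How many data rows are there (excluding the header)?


Counting rows (excluding header):
Header: id,name,city,score
Data rows: 4

ANSWER: 4


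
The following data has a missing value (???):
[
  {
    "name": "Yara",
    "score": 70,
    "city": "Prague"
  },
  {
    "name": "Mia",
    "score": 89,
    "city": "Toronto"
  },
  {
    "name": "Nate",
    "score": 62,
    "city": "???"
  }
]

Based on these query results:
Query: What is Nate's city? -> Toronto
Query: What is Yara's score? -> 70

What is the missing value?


The missing value is Nate's city
From query: Nate's city = Toronto

ANSWER: Toronto


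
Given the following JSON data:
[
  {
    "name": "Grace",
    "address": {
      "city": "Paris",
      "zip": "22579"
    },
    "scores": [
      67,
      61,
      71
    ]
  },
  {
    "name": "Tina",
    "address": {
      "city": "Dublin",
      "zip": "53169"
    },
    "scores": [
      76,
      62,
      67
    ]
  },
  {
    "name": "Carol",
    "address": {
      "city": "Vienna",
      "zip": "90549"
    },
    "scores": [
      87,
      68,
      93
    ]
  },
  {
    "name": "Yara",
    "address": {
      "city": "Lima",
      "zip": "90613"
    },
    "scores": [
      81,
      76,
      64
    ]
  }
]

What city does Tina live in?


Path: records[1].address.city
Value: Dublin

ANSWER: Dublin


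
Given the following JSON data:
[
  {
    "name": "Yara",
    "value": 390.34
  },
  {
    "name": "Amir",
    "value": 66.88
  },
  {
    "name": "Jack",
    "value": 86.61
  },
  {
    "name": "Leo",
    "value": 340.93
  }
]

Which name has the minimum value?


Comparing values:
  Yara: 390.34
  Amir: 66.88
  Jack: 86.61
  Leo: 340.93
Minimum: Amir (66.88)

ANSWER: Amir


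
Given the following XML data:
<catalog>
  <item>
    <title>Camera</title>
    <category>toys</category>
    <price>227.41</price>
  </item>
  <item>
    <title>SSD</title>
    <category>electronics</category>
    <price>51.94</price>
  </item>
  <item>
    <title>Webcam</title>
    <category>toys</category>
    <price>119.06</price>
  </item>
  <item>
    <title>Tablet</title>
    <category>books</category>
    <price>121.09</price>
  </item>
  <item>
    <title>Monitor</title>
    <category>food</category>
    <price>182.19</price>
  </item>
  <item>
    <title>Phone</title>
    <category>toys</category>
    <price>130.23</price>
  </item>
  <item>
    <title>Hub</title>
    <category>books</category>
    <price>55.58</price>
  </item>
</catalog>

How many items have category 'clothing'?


Scanning <item> elements for <category>clothing</category>:
Count: 0

ANSWER: 0


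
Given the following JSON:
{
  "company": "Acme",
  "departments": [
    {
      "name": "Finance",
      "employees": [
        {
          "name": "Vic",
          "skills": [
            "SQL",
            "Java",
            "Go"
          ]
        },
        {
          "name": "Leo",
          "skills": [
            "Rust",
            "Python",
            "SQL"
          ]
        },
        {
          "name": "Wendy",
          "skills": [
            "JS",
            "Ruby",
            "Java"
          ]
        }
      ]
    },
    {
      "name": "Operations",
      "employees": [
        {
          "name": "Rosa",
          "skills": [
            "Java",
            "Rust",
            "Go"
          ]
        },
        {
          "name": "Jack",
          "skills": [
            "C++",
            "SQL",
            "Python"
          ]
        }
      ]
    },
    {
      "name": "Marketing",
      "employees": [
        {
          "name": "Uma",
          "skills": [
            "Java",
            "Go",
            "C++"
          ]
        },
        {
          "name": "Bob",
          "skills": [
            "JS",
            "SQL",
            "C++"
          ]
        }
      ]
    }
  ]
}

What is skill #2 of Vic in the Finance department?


Path: departments[0].employees[0].skills[1]
Value: Java

ANSWER: Java


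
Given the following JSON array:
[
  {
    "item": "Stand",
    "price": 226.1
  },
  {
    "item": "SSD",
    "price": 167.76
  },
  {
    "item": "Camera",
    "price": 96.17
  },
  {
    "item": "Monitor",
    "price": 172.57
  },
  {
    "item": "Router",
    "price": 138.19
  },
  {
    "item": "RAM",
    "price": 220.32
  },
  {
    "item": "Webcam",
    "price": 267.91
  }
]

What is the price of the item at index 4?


Array index 4 -> Router
price = 138.19

ANSWER: 138.19


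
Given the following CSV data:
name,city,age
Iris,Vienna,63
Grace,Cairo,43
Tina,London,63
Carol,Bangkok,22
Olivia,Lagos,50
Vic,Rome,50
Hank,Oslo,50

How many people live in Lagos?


Scanning city column for 'Lagos':
  Row 5: Olivia -> MATCH
Total matches: 1

ANSWER: 1


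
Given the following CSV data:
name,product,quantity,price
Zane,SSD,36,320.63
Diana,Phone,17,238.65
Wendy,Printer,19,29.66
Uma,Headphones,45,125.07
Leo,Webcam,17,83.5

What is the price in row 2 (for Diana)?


Row 2: Diana
Column 'price' = 238.65

ANSWER: 238.65


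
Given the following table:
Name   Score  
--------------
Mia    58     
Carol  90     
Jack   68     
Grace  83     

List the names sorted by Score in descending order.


Sorting by Score (descending):
  Carol: 90
  Grace: 83
  Jack: 68
  Mia: 58


ANSWER: Carol, Grace, Jack, Mia


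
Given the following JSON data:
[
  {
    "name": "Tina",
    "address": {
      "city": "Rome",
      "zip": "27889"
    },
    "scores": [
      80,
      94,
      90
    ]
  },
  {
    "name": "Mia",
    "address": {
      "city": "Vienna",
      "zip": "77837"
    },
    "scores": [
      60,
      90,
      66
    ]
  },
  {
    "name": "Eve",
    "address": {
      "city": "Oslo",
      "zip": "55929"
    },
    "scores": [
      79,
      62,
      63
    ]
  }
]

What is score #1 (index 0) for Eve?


Path: records[2].scores[0]
Value: 79

ANSWER: 79


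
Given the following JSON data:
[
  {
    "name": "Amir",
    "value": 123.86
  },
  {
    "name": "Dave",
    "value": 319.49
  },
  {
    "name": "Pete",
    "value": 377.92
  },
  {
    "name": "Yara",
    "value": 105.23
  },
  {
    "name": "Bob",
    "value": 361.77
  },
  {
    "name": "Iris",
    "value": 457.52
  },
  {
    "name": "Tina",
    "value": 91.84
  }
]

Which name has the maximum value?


Comparing values:
  Amir: 123.86
  Dave: 319.49
  Pete: 377.92
  Yara: 105.23
  Bob: 361.77
  Iris: 457.52
  Tina: 91.84
Maximum: Iris (457.52)

ANSWER: Iris


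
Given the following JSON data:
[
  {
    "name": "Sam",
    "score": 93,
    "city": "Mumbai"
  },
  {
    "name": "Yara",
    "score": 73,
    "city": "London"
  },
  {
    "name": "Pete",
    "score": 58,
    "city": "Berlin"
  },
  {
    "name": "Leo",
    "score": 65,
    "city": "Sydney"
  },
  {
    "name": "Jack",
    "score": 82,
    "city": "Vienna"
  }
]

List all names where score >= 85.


Filtering records where score >= 85:
  Sam (score=93) -> YES
  Yara (score=73) -> no
  Pete (score=58) -> no
  Leo (score=65) -> no
  Jack (score=82) -> no


ANSWER: Sam


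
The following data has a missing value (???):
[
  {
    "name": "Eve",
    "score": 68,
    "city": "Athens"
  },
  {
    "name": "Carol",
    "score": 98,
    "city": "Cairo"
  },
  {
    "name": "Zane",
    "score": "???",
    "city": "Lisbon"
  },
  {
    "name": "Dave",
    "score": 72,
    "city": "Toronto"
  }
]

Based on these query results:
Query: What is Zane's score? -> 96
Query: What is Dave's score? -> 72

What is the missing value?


The missing value is Zane's score
From query: Zane's score = 96

ANSWER: 96


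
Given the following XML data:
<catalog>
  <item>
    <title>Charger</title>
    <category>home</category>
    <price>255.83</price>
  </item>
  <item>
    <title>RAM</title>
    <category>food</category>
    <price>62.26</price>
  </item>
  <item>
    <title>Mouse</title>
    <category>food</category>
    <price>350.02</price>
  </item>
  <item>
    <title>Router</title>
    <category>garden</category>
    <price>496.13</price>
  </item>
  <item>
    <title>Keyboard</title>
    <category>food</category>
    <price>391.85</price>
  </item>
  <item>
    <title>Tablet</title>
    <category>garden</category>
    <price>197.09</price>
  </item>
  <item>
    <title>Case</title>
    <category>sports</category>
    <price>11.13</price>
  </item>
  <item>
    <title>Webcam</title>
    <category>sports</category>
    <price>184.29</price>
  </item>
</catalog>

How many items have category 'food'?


Scanning <item> elements for <category>food</category>:
  Item 2: RAM -> MATCH
  Item 3: Mouse -> MATCH
  Item 5: Keyboard -> MATCH
Count: 3

ANSWER: 3


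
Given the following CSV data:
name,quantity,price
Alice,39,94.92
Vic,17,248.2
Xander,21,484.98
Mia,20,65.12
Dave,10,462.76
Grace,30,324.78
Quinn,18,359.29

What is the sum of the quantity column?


Values in 'quantity' column:
  Row 1: 39
  Row 2: 17
  Row 3: 21
  Row 4: 20
  Row 5: 10
  Row 6: 30
  Row 7: 18
Sum = 39 + 17 + 21 + 20 + 10 + 30 + 18 = 155

ANSWER: 155


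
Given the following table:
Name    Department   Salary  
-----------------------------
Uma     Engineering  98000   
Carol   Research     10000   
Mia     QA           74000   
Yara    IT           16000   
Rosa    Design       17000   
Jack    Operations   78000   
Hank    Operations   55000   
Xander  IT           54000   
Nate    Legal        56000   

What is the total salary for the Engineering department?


Engineering department members:
  Uma: 98000
Total = 98000 = 98000

ANSWER: 98000


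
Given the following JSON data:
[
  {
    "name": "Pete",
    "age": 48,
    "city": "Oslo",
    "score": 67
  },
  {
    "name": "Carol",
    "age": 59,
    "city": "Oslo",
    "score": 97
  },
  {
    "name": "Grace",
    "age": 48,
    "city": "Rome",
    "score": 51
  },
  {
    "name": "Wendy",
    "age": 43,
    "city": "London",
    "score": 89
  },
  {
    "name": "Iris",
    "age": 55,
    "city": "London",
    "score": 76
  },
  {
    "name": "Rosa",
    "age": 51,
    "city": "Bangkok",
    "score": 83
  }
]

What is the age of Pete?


Looking up record where name = Pete
Record index: 0
Field 'age' = 48

ANSWER: 48


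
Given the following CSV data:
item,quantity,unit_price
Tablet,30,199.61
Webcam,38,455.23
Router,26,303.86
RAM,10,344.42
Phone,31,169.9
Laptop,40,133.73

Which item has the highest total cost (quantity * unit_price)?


Computing row totals:
  Tablet: 5988.3
  Webcam: 17298.74
  Router: 7900.36
  RAM: 3444.2
  Phone: 5266.9
  Laptop: 5349.2
Maximum: Webcam (17298.74)

ANSWER: Webcam


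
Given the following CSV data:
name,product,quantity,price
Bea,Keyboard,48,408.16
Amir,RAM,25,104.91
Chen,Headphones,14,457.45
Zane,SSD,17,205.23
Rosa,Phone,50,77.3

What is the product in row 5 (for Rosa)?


Row 5: Rosa
Column 'product' = Phone

ANSWER: Phone


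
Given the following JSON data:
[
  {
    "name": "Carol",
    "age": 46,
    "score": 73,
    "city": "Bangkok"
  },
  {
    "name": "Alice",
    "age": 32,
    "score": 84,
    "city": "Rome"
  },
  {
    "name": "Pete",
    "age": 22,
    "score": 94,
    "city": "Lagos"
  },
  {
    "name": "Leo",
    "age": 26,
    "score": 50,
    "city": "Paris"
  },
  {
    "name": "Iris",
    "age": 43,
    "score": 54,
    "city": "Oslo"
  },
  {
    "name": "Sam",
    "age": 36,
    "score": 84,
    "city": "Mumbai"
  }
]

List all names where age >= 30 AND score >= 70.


Checking both conditions:
  Carol (age=46, score=73) -> YES
  Alice (age=32, score=84) -> YES
  Pete (age=22, score=94) -> no
  Leo (age=26, score=50) -> no
  Iris (age=43, score=54) -> no
  Sam (age=36, score=84) -> YES


ANSWER: Carol, Alice, Sam


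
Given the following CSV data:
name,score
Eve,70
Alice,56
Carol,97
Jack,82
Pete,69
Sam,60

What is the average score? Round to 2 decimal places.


Scores: 70, 56, 97, 82, 69, 60
Sum = 434
Count = 6
Average = 434 / 6 = 72.33

ANSWER: 72.33


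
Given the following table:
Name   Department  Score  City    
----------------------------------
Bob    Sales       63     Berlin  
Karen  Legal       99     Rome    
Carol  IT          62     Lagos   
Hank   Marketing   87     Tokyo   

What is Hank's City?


Row 4: Hank
City = Tokyo

ANSWER: Tokyo


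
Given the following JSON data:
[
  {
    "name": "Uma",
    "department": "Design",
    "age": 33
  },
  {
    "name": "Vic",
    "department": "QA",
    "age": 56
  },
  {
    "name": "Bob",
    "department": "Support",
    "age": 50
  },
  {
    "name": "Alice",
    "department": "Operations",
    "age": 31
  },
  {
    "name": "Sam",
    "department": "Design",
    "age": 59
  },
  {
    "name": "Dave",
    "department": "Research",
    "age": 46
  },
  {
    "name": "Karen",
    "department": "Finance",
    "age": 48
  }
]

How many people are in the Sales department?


Scanning records for department = Sales
  No matches found
Count: 0

ANSWER: 0


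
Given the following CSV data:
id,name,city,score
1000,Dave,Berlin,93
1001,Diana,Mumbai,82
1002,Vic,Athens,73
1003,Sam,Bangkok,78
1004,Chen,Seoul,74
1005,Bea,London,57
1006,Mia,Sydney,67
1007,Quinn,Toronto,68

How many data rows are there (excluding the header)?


Counting rows (excluding header):
Header: id,name,city,score
Data rows: 8

ANSWER: 8


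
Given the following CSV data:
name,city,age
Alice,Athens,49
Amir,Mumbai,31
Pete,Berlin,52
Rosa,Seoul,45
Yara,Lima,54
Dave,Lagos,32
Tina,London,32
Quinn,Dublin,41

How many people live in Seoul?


Scanning city column for 'Seoul':
  Row 4: Rosa -> MATCH
Total matches: 1

ANSWER: 1


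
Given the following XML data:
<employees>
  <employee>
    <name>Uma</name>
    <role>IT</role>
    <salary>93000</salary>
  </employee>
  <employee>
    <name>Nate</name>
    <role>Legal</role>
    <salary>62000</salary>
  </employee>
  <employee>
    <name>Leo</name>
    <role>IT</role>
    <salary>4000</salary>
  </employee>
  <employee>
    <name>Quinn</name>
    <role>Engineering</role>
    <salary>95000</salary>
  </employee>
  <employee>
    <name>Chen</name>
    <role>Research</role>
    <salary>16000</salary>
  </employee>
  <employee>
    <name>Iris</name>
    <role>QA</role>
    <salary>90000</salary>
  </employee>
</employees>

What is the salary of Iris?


Searching for <employee> with <name>Iris</name>
Found at position 6
<salary>90000</salary>

ANSWER: 90000


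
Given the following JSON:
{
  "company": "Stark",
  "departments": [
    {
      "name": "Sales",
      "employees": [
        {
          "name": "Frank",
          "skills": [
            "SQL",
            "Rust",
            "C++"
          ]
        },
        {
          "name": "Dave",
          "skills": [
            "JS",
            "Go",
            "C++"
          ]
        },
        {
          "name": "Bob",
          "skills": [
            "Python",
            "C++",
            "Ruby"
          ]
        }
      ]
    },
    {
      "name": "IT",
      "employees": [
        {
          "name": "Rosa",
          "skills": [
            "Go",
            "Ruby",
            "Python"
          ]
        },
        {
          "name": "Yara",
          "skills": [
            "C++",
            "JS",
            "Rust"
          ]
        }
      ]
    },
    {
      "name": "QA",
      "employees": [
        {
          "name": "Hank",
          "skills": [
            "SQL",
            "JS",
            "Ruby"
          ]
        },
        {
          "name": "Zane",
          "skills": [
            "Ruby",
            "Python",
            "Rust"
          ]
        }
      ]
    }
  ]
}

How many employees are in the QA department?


Path: departments[2].employees
Count: 2

ANSWER: 2


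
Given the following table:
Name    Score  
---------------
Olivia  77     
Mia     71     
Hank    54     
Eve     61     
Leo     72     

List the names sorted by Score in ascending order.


Sorting by Score (ascending):
  Hank: 54
  Eve: 61
  Mia: 71
  Leo: 72
  Olivia: 77


ANSWER: Hank, Eve, Mia, Leo, Olivia


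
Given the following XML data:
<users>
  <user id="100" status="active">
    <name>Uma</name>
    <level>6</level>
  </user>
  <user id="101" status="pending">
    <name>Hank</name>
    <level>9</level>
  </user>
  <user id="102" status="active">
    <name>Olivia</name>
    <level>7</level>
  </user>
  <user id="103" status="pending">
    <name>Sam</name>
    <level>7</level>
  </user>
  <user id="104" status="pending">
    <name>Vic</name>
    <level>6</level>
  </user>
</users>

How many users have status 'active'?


Counting users with status='active':
  Uma (id=100) -> MATCH
  Olivia (id=102) -> MATCH
Count: 2

ANSWER: 2


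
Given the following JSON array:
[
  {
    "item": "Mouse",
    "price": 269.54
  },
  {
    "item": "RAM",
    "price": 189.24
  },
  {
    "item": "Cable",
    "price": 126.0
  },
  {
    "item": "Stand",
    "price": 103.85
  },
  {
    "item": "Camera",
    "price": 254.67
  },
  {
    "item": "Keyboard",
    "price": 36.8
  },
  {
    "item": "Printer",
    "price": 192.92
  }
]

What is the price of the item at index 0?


Array index 0 -> Mouse
price = 269.54

ANSWER: 269.54


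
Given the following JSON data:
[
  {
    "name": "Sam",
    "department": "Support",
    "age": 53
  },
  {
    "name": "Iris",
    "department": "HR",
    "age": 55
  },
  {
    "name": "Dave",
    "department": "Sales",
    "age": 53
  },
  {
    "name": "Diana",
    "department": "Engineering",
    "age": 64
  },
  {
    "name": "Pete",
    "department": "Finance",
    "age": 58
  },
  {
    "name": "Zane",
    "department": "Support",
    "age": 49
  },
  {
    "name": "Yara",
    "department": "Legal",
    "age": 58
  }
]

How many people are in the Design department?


Scanning records for department = Design
  No matches found
Count: 0

ANSWER: 0


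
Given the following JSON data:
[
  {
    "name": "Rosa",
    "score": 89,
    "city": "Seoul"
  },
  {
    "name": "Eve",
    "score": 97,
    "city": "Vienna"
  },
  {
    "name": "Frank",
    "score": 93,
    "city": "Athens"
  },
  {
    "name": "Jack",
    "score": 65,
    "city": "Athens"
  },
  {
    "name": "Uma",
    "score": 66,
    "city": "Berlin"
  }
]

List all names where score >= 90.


Filtering records where score >= 90:
  Rosa (score=89) -> no
  Eve (score=97) -> YES
  Frank (score=93) -> YES
  Jack (score=65) -> no
  Uma (score=66) -> no


ANSWER: Eve, Frank


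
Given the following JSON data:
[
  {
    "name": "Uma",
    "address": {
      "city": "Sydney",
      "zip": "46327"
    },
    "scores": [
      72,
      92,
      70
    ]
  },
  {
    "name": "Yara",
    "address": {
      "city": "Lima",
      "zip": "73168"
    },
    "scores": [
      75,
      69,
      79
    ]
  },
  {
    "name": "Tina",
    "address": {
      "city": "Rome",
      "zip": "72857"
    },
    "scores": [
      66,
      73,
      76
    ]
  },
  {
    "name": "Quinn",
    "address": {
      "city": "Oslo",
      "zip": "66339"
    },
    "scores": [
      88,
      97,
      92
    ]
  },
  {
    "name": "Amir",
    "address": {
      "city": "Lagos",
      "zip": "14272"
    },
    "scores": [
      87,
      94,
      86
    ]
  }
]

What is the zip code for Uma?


Path: records[0].address.zip
Value: 46327

ANSWER: 46327


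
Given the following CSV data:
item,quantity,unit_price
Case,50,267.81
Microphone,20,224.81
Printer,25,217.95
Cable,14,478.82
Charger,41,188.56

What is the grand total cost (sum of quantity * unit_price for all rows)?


Computing row totals:
  Case: 50 * 267.81 = 13390.5
  Microphone: 20 * 224.81 = 4496.2
  Printer: 25 * 217.95 = 5448.75
  Cable: 14 * 478.82 = 6703.48
  Charger: 41 * 188.56 = 7730.96
Grand total = 13390.5 + 4496.2 + 5448.75 + 6703.48 + 7730.96 = 37769.89

ANSWER: 37769.89


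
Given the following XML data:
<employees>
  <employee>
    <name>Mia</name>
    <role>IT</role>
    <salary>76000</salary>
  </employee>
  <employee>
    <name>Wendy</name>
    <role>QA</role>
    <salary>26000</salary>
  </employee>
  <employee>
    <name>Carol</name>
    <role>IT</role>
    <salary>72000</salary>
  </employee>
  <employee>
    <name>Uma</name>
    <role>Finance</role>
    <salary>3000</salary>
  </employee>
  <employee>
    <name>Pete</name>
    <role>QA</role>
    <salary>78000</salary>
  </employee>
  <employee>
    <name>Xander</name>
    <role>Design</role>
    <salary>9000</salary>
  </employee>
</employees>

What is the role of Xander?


Searching for <employee> with <name>Xander</name>
Found at position 6
<role>Design</role>

ANSWER: Design
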